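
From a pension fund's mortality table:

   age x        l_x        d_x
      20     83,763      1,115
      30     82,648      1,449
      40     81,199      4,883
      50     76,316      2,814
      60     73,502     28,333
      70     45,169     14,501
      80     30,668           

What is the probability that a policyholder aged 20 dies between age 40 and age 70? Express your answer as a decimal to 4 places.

0.4301

We want 20|30q20 = (l_40 − l_70)/l_20.
This is the probability of reaching 40 but not 70, conditional on being alive at 20: (l_40 − l_70) / l_20.
= (81,199 − 45,169) / 83,763 = 36,030 / 83,763 = 0.430142.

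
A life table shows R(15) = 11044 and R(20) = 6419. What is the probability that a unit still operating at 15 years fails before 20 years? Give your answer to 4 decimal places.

0.4188

P(fail before 20 | operational at 15) = 1 − R(20)/R(15) = 1 − 6419/11044 = (4625)/11044 = 0.418779.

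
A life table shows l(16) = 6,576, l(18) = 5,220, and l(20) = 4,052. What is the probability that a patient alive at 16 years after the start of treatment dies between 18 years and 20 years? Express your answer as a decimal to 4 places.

This is the probability of reaching 18 but not 20, conditional on being alive at 16: (l(18) − l(20)) / l(16).
= (5,220 − 4,052) / 6,576 = 1,168 / 6,576 = 0.177616.

0.1776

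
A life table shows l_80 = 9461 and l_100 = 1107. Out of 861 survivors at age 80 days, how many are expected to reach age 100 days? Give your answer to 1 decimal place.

100.7

The relevant probability is 1107/9461 = 0.117007.
Expected number = 861 × 0.117007 = 100.7.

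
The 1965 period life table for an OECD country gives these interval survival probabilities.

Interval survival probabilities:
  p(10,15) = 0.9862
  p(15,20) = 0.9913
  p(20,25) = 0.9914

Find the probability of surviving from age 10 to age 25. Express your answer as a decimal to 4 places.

0.9692

The overall survival probability is 0.9862 × 0.9913 × 0.9914.
= 0.969213.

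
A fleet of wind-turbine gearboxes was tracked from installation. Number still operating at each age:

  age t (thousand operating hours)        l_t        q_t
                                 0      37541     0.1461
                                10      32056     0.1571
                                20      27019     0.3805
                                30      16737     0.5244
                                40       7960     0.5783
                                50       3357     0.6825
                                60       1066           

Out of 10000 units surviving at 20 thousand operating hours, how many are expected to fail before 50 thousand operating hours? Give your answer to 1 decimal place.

8757.5

The relevant probability is 1 − 3357/27019 = 0.875754.
Expected number = 10000 × 0.875754 = 8757.5.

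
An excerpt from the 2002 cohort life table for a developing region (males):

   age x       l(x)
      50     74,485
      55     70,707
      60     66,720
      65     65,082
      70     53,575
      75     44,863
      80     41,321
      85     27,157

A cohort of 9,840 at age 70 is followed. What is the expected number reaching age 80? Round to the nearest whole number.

The relevant probability is 41,321/53,575 = 0.771274.
Expected number = 9,840 × 0.771274 = 7589.

7589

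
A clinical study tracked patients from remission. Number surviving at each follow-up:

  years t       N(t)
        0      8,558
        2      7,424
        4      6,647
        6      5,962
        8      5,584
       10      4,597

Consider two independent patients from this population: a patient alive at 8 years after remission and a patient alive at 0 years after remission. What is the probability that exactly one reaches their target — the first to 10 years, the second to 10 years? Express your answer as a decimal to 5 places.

p₁ = N(10)/N(8) = 4,597/5,584 = 0.823245; p₂ = N(10)/N(0) = 4,597/8,558 = 0.537158.
P(exactly one) = p₁(1−p₂) + (1−p₁)p₂ = 0.381032 + 0.094945 = 0.475978.

0.47598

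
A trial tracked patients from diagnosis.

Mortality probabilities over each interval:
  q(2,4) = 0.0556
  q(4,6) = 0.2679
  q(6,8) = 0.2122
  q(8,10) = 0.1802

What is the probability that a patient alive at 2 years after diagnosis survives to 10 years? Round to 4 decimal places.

The overall survival probability is (1 − 0.0556) × (1 − 0.2679) × (1 − 0.2122) × (1 − 0.1802).
= 0.9444 × 0.7321 × 0.7878 × 0.8198 = 0.446530.

0.4465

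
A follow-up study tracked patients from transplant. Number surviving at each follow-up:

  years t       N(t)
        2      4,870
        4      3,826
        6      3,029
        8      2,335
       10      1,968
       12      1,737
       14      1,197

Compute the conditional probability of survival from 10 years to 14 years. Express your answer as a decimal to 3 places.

0.608

The conditional survival probability is N(14)/N(10) = 1,197/1,968 = 0.608232.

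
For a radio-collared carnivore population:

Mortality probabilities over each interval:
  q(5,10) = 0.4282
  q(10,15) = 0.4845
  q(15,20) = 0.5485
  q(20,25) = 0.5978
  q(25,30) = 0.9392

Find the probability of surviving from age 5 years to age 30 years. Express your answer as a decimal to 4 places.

0.0033

Chaining the interval survival probabilities: (1 − 0.4282) × (1 − 0.4845) × (1 − 0.5485) × (1 − 0.5978) × (1 − 0.9392).
= 0.5718 × 0.5155 × 0.4515 × 0.4022 × 0.0608 = 0.003254.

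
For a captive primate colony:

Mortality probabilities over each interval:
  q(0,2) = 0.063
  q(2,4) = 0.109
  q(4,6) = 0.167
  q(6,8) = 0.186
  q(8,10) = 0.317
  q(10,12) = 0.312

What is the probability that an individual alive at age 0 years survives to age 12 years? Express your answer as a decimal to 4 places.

0.2660

The overall survival probability is (1 − 0.063) × (1 − 0.109) × (1 − 0.167) × (1 − 0.186) × (1 − 0.317) × (1 − 0.312).
= 0.937 × 0.891 × 0.833 × 0.814 × 0.683 × 0.688 = 0.266009.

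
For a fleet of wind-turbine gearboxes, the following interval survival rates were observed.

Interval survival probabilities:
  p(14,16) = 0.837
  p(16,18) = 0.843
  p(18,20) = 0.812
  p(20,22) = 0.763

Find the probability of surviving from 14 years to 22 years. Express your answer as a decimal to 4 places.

P(survive 14→22) = 0.837 × 0.843 × 0.812 × 0.763.
= 0.437153.

0.4372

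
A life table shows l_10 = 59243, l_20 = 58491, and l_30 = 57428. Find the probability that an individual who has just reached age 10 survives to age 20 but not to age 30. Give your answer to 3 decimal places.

We want 10|10q10 = (l_20 − l_30)/l_10.
This is the probability of reaching 20 but not 30, conditional on being alive at 10: (l_20 − l_30) / l_10.
= (58491 − 57428) / 59243 = 1063 / 59243 = 0.017943.

0.018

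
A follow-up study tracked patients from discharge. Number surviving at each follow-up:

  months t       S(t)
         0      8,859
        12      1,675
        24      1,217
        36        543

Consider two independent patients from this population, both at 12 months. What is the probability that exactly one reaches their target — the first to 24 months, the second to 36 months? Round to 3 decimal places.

0.580

p₁ = S(24)/S(12) = 1,217/1,675 = 0.726567; p₂ = S(36)/S(12) = 543/1,675 = 0.324179.
P(exactly one) = p₁(1−p₂) + (1−p₁)p₂ = 0.491029 + 0.088641 = 0.579670.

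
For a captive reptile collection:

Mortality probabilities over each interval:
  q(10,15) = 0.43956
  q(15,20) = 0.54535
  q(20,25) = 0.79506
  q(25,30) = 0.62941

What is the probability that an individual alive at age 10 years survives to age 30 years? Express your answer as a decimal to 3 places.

0.019

P(survive 10→30) = (1 − 0.43956) × (1 − 0.54535) × (1 − 0.79506) × (1 − 0.62941).
= 0.56044 × 0.45465 × 0.20494 × 0.37059 = 0.019352.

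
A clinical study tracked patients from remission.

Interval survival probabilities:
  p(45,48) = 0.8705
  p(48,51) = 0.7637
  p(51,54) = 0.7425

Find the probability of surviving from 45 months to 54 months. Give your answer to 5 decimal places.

Chaining the interval survival probabilities: 0.8705 × 0.7637 × 0.7425.
= 0.493615.

0.49361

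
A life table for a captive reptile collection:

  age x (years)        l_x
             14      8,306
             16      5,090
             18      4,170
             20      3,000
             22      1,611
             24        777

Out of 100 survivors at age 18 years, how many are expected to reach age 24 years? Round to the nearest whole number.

The relevant probability is 777/4,170 = 0.186331.
Expected number = 100 × 0.186331 = 19.

19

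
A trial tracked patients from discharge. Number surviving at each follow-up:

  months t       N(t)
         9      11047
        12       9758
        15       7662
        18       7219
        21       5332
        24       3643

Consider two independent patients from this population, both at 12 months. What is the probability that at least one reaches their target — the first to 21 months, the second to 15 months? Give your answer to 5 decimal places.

p₁ = N(21)/N(12) = 5332/9758 = 0.546423; p₂ = N(15)/N(12) = 7662/9758 = 0.785202.
P(at least one) = 1 − (1−p₁)(1−p₂) = 1 − 0.453577 × 0.214798 = 0.902573.

0.90257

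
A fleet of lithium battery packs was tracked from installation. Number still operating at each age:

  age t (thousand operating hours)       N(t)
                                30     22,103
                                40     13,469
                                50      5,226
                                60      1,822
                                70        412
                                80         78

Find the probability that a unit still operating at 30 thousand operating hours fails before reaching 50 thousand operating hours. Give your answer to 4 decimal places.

P(fail before 50 | operational at 30) = 1 − N(50)/N(30) = 1 − 5,226/22,103 = (16,877)/22,103 = 0.763562.

0.7636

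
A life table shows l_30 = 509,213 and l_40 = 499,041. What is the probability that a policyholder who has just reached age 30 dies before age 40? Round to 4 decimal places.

P(die before 40 | alive at 30) = 1 − l_40/l_30 = 1 − 499,041/509,213 = (10,172)/509,213 = 0.019976.

0.0200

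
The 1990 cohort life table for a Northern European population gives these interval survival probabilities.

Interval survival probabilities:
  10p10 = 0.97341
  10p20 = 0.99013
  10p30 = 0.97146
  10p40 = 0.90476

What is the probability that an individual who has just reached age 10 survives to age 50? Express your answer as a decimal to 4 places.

40p10 = 0.97341 × 0.99013 × 0.97146 × 0.90476.
= 0.847123.

0.8471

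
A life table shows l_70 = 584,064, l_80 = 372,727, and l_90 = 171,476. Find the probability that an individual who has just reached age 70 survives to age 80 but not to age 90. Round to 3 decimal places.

We want 10|10q70 = (l_80 − l_90)/l_70.
This is the probability of reaching 80 but not 90, conditional on being alive at 70: (l_80 − l_90) / l_70.
= (372,727 − 171,476) / 584,064 = 201,251 / 584,064 = 0.344570.

0.345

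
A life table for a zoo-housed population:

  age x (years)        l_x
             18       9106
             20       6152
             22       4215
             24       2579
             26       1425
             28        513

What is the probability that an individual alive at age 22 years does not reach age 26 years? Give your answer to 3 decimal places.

0.662

P(die before 26 | alive at 22) = 1 − l_26/l_22 = 1 − 1425/4215 = (2790)/4215 = 0.661922.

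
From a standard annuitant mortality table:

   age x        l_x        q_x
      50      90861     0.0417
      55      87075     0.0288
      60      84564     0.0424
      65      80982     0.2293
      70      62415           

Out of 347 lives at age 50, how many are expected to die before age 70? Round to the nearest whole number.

109

The relevant probability is 1 − 62415/90861 = 0.313072.
Expected number = 347 × 0.313072 = 109.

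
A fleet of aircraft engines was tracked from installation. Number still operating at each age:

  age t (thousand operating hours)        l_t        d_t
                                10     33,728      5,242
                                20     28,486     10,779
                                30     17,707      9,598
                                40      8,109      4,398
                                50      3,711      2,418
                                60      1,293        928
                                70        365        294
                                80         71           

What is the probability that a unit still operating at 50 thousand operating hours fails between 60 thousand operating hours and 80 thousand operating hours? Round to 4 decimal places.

0.3293

This is the probability of reaching 60 but not 80, conditional on being operational at 50: (l_60 − l_80) / l_50.
= (1,293 − 71) / 3,711 = 1,222 / 3,711 = 0.329291.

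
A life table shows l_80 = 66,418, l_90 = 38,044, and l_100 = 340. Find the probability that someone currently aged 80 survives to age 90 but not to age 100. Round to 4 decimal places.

0.5677

We want 10|10q80 = (l_90 − l_100)/l_80.
This is the probability of reaching 90 but not 100, conditional on being alive at 80: (l_90 − l_100) / l_80.
= (38,044 − 340) / 66,418 = 37,704 / 66,418 = 0.567677.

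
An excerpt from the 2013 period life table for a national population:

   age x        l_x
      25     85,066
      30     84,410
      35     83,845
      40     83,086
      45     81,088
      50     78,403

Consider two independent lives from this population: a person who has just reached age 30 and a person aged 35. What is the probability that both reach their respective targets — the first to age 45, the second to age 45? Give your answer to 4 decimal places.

0.9291

p₁ = l_45/l_30 = 81,088/84,410 = 0.960644; p₂ = l_45/l_35 = 81,088/83,845 = 0.967118.
P(both) = p₁ × p₂ = 0.960644 × 0.967118 = 0.929056.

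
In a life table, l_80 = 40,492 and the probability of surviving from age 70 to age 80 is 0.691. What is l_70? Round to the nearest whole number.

l_70 = l_80 / p = 40,492 / 0.691 = 58599.

58599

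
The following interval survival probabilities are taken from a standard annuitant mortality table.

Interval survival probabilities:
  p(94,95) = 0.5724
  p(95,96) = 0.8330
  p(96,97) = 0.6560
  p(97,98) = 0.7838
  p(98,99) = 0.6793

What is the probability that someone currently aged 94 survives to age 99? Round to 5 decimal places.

Chaining the interval survival probabilities: 0.5724 × 0.8330 × 0.6560 × 0.7838 × 0.6793.
= 0.166539.

0.16654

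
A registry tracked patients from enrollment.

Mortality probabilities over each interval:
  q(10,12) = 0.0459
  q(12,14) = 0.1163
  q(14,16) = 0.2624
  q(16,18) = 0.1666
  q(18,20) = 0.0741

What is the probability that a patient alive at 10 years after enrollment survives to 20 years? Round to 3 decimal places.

The overall survival probability is (1 − 0.0459) × (1 − 0.1163) × (1 − 0.2624) × (1 − 0.1666) × (1 − 0.0741).
= 0.9541 × 0.8837 × 0.7376 × 0.8334 × 0.9259 = 0.479885.

0.480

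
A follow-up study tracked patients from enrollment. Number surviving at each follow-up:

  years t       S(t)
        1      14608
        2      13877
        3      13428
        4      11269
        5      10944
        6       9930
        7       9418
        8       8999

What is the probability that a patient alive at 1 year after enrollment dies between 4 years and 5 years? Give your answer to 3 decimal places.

This is the probability of reaching 4 but not 5, conditional on being alive at 1: (S(4) − S(5)) / S(1).
= (11269 − 10944) / 14608 = 325 / 14608 = 0.022248.

0.022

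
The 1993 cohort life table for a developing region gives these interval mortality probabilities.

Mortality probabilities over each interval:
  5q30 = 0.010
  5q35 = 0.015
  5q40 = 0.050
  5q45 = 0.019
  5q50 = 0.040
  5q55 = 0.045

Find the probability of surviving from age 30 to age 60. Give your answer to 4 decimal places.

0.8332

Survival from 30 to 60 is the product of surviving each interval: (1 − 0.010) × (1 − 0.015) × (1 − 0.050) × (1 − 0.019) × (1 − 0.040) × (1 − 0.045).
= 0.990 × 0.985 × 0.950 × 0.981 × 0.960 × 0.955 = 0.833180.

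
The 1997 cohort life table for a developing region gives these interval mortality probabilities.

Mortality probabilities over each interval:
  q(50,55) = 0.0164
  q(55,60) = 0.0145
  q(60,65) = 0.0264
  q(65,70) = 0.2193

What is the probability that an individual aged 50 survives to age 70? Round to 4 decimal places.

0.7368

Survival from 50 to 70 is the product of surviving each interval: (1 − 0.0164) × (1 − 0.0145) × (1 − 0.0264) × (1 − 0.2193).
= 0.9836 × 0.9855 × 0.9736 × 0.7807 = 0.736784.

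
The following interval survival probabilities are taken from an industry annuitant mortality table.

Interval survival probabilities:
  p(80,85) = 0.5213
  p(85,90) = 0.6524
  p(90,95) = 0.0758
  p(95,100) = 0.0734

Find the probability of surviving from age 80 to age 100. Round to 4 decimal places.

0.0019

P(survive 80→100) = 0.5213 × 0.6524 × 0.0758 × 0.0734.
= 0.001892.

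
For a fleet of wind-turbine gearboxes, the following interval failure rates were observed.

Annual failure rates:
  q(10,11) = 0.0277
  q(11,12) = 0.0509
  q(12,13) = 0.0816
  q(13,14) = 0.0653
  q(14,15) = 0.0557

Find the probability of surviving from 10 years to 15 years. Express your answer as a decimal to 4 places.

0.7480

Chaining the interval survival probabilities: (1 − 0.0277) × (1 − 0.0509) × (1 − 0.0816) × (1 − 0.0653) × (1 − 0.0557).
= 0.9723 × 0.9491 × 0.9184 × 0.9347 × 0.9443 = 0.748043.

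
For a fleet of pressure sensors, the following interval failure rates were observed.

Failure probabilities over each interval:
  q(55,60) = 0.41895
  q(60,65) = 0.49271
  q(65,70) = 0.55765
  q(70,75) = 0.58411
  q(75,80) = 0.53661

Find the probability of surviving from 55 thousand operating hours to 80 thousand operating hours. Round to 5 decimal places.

Chaining the interval survival probabilities: (1 − 0.41895) × (1 − 0.49271) × (1 − 0.55765) × (1 − 0.58411) × (1 − 0.53661).
= 0.58105 × 0.50729 × 0.44235 × 0.41589 × 0.46339 = 0.025128.

0.02513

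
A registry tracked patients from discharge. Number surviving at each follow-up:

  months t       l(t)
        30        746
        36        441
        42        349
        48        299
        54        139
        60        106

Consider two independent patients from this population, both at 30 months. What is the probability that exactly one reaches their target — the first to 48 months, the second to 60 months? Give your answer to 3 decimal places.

p₁ = l(48)/l(30) = 299/746 = 0.400804; p₂ = l(60)/l(30) = 106/746 = 0.142091.
P(exactly one) = p₁(1−p₂) + (1−p₁)p₂ = 0.343853 + 0.085140 = 0.428994.

0.429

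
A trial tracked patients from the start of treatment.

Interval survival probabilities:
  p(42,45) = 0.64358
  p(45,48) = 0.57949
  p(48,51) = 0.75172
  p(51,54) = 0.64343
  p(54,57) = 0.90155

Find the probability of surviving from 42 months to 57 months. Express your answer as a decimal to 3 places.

0.163

Chaining the interval survival probabilities: 0.64358 × 0.57949 × 0.75172 × 0.64343 × 0.90155.
= 0.162628.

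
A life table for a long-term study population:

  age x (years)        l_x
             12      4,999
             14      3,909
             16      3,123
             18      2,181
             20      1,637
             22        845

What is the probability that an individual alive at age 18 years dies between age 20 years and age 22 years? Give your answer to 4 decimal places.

This is the probability of reaching 20 but not 22, conditional on being alive at 18: (l_20 − l_22) / l_18.
= (1,637 − 845) / 2,181 = 792 / 2,181 = 0.363136.

0.3631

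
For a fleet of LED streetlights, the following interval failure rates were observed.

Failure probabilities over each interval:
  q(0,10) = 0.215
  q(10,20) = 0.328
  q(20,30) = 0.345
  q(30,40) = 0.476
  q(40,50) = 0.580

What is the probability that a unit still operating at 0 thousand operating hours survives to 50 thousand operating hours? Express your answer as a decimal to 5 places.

The overall survival probability is (1 − 0.215) × (1 − 0.328) × (1 − 0.345) × (1 − 0.476) × (1 − 0.580).
= 0.785 × 0.672 × 0.655 × 0.524 × 0.420 = 0.076043.

0.07604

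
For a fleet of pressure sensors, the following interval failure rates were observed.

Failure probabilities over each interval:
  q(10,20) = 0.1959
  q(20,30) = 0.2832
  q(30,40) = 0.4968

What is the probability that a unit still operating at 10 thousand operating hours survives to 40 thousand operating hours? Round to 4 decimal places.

The overall survival probability is (1 − 0.1959) × (1 − 0.2832) × (1 − 0.4968).
= 0.8041 × 0.7168 × 0.5032 = 0.290034.

0.2900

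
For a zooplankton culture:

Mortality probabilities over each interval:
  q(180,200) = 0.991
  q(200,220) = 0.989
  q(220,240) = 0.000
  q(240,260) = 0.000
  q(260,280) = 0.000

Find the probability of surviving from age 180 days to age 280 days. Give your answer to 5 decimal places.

The overall survival probability is (1 − 0.991) × (1 − 0.989) × (1 − 0.000) × (1 − 0.000) × (1 − 0.000).
= 0.009 × 0.011 × 1.000 × 1.000 × 1.000 = 0.000099.

0.00010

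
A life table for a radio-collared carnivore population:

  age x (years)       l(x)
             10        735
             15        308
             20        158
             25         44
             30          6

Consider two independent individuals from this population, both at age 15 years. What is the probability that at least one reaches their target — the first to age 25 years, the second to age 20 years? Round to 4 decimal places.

p₁ = l(25)/l(15) = 44/308 = 0.142857; p₂ = l(20)/l(15) = 158/308 = 0.512987.
P(at least one) = 1 − (1−p₁)(1−p₂) = 1 − 0.857143 × 0.487013 = 0.582560.

0.5826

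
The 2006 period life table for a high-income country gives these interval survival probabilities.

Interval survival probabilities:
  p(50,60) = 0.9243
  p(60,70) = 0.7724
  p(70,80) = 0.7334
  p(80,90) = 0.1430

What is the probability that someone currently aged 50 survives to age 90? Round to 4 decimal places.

Survival from 50 to 90 is the product of surviving each interval: 0.9243 × 0.7724 × 0.7334 × 0.1430.
= 0.074874.

0.0749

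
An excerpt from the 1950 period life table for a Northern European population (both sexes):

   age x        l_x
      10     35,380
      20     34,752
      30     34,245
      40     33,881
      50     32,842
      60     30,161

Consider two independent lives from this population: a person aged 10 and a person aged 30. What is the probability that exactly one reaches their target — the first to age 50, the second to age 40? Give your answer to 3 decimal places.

0.081

p₁ = l_50/l_10 = 32,842/35,380 = 0.928265; p₂ = l_40/l_30 = 33,881/34,245 = 0.989371.
P(exactly one) = p₁(1−p₂) + (1−p₁)p₂ = 0.009867 + 0.070973 = 0.080839.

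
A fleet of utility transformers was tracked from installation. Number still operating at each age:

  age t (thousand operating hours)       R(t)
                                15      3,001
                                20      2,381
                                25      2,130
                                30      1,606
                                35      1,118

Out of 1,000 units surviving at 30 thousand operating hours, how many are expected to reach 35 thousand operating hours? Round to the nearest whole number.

696

The relevant probability is 1,118/1,606 = 0.696139.
Expected number = 1,000 × 0.696139 = 696.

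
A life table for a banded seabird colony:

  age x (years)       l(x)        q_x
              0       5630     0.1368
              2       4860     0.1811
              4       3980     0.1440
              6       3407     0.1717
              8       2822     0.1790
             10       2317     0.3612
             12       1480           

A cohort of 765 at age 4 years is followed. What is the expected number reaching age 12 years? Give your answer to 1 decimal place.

The relevant probability is 1480/3980 = 0.371859.
Expected number = 765 × 0.371859 = 284.5.

284.5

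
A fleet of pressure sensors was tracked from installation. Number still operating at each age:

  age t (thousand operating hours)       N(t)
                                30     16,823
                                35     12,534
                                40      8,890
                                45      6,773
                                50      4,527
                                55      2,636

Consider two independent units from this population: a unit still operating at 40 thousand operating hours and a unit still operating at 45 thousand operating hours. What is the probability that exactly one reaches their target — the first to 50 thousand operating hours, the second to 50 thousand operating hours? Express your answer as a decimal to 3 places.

p₁ = N(50)/N(40) = 4,527/8,890 = 0.509224; p₂ = N(50)/N(45) = 4,527/6,773 = 0.668389.
P(exactly one) = p₁(1−p₂) + (1−p₁)p₂ = 0.168864 + 0.328029 = 0.496894.

0.497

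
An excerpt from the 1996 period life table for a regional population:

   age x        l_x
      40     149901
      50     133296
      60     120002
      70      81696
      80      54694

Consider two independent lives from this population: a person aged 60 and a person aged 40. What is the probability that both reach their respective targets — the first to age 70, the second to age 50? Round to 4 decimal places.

0.6054

p₁ = l_70/l_60 = 81696/120002 = 0.680789; p₂ = l_50/l_40 = 133296/149901 = 0.889227.
P(both) = p₁ × p₂ = 0.680789 × 0.889227 = 0.605376.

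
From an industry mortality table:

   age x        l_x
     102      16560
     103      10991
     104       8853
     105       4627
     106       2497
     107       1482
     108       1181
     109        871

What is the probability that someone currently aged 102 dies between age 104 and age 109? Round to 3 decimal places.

This is the probability of reaching 104 but not 109, conditional on being alive at 102: (l_104 − l_109) / l_102.
= (8853 − 871) / 16560 = 7982 / 16560 = 0.482005.

0.482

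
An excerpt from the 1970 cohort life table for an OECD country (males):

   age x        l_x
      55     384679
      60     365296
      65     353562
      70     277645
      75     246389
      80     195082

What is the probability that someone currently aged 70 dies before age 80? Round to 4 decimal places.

P(die before 80 | alive at 70) = 1 − l_80/l_70 = 1 − 195082/277645 = (82563)/277645 = 0.297369.

0.2974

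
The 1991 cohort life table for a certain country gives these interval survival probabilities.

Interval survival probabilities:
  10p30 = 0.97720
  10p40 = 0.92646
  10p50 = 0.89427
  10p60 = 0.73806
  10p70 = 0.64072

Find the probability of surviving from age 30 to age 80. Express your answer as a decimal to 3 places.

0.383

Survival from 30 to 80 is the product of surviving each interval: 0.97720 × 0.92646 × 0.89427 × 0.73806 × 0.64072.
= 0.382859.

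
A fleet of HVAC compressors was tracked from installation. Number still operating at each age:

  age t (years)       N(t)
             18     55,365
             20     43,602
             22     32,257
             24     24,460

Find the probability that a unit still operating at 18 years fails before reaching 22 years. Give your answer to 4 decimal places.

0.4174

P(fail before 22 | operational at 18) = 1 − N(22)/N(18) = 1 − 32,257/55,365 = (23,108)/55,365 = 0.417376.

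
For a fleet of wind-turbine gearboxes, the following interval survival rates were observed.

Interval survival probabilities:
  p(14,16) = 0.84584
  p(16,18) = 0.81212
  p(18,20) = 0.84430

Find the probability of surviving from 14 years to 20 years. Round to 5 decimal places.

0.57997

Chaining the interval survival probabilities: 0.84584 × 0.81212 × 0.84430.
= 0.579970.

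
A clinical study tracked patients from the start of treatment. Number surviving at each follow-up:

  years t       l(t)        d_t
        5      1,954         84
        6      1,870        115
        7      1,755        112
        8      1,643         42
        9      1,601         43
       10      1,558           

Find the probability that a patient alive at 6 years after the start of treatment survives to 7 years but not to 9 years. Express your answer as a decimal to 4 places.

0.0824

This is the probability of reaching 7 but not 9, conditional on being alive at 6: (l(7) − l(9)) / l(6).
= (1,755 − 1,601) / 1,870 = 154 / 1,870 = 0.082353.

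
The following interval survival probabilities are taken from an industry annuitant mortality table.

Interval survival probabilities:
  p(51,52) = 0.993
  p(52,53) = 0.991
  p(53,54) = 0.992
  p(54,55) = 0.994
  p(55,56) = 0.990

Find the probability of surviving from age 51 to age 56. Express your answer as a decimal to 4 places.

0.9606

Chaining the interval survival probabilities: 0.993 × 0.991 × 0.992 × 0.994 × 0.990.
= 0.960630.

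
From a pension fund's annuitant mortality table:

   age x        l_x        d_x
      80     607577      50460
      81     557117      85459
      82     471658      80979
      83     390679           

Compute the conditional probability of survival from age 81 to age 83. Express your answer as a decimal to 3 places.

0.701

We want 2p81 = l_83/l_81.
The conditional survival probability is l_83/l_81 = 390679/557117 = 0.701251.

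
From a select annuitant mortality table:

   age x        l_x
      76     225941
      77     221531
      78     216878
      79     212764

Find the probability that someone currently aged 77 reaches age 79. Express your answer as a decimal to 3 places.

We want 2p77 = l_79/l_77.
The conditional survival probability is l_79/l_77 = 212764/221531 = 0.960425.

0.960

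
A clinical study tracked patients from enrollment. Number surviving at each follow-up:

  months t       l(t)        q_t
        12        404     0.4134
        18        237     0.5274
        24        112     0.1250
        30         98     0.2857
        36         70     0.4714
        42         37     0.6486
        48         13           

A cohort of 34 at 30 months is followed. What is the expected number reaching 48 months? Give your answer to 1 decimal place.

4.5

The relevant probability is 13/98 = 0.132653.
Expected number = 34 × 0.132653 = 4.5.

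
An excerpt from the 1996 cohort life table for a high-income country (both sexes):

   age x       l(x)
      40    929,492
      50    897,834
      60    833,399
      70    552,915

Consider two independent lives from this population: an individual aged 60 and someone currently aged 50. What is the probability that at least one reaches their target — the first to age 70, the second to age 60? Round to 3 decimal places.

p₁ = l(70)/l(60) = 552,915/833,399 = 0.663446; p₂ = l(60)/l(50) = 833,399/897,834 = 0.928233.
P(at least one) = 1 − (1−p₁)(1−p₂) = 1 − 0.336554 × 0.071767 = 0.975847.

0.976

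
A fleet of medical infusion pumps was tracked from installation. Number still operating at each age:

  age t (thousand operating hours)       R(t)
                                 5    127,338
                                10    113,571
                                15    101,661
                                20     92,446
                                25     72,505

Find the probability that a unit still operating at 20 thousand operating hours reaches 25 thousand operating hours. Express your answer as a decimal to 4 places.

The conditional survival probability is R(25)/R(20) = 72,505/92,446 = 0.784296.

0.7843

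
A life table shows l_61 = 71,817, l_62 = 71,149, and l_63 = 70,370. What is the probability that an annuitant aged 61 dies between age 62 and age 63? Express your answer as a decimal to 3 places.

This is the probability of reaching 62 but not 63, conditional on being alive at 61: (l_62 − l_63) / l_61.
= (71,149 − 70,370) / 71,817 = 779 / 71,817 = 0.010847.

0.011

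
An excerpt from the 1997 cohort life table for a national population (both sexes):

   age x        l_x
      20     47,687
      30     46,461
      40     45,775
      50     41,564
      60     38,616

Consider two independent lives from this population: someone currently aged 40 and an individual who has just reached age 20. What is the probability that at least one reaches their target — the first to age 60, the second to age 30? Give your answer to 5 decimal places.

0.99598

p₁ = l_60/l_40 = 38,616/45,775 = 0.843605; p₂ = l_30/l_20 = 46,461/47,687 = 0.974291.
P(at least one) = 1 − (1−p₁)(1−p₂) = 1 − 0.156395 × 0.025709 = 0.995979.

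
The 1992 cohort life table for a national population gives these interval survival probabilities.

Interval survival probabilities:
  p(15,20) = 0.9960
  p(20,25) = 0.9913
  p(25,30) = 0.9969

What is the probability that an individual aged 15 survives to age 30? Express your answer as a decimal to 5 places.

0.98427

Survival from 15 to 30 is the product of surviving each interval: 0.9960 × 0.9913 × 0.9969.
= 0.984274.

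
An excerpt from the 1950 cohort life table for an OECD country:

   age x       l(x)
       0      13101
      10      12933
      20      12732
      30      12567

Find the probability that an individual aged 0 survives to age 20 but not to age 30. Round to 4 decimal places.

This is the probability of reaching 20 but not 30, conditional on being alive at 0: (l(20) − l(30)) / l(0).
= (12732 − 12567) / 13101 = 165 / 13101 = 0.012594.

0.0126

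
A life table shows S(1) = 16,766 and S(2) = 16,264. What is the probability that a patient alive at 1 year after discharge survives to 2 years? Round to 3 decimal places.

0.970

The conditional survival probability is S(2)/S(1) = 16,264/16,766 = 0.970058.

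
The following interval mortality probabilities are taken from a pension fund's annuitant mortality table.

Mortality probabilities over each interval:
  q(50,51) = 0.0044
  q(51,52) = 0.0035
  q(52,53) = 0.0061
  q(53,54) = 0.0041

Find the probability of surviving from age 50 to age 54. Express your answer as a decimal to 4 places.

Survival from 50 to 54 is the product of surviving each interval: (1 − 0.0044) × (1 − 0.0035) × (1 − 0.0061) × (1 − 0.0041).
= 0.9956 × 0.9965 × 0.9939 × 0.9959 = 0.982021.

0.9820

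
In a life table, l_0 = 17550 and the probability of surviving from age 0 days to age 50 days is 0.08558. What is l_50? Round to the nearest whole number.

l_50 = l_0 × p = 17550 × 0.08558 = 1502.

1502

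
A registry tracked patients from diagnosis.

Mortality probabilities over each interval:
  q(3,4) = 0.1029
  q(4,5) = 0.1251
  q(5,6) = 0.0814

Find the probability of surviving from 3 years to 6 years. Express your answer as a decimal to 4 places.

0.7210

The overall survival probability is (1 − 0.1029) × (1 − 0.1251) × (1 − 0.0814).
= 0.8971 × 0.8749 × 0.9186 = 0.720984.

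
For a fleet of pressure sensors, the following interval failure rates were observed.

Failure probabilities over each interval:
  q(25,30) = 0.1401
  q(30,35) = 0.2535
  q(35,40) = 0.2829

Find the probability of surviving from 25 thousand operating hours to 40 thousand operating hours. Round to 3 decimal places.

P(survive 25→40) = (1 − 0.1401) × (1 − 0.2535) × (1 − 0.2829).
= 0.8599 × 0.7465 × 0.7171 = 0.460317.

0.460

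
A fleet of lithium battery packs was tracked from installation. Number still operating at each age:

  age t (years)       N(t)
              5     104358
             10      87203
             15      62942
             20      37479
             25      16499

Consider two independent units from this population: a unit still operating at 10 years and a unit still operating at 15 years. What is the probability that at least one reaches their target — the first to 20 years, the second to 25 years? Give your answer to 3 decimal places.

p₁ = N(20)/N(10) = 37479/87203 = 0.429790; p₂ = N(25)/N(15) = 16499/62942 = 0.262130.
P(at least one) = 1 − (1−p₁)(1−p₂) = 1 − 0.570210 × 0.737870 = 0.579259.

0.579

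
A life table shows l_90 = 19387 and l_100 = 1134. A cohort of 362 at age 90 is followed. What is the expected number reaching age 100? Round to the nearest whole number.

21

The relevant probability is 1134/19387 = 0.058493.
Expected number = 362 × 0.058493 = 21.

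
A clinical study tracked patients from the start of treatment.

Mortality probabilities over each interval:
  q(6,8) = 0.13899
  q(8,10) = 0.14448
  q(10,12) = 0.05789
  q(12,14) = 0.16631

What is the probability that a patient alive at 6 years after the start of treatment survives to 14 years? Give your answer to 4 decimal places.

0.5786

Chaining the interval survival probabilities: (1 − 0.13899) × (1 − 0.14448) × (1 − 0.05789) × (1 − 0.16631).
= 0.86101 × 0.85552 × 0.94211 × 0.83369 = 0.578555.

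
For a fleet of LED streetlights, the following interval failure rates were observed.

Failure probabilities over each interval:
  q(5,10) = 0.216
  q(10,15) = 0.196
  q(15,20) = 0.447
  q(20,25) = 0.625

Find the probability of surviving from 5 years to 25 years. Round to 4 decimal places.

0.1307

Chaining the interval survival probabilities: (1 − 0.216) × (1 − 0.196) × (1 − 0.447) × (1 − 0.625).
= 0.784 × 0.804 × 0.553 × 0.375 = 0.130716.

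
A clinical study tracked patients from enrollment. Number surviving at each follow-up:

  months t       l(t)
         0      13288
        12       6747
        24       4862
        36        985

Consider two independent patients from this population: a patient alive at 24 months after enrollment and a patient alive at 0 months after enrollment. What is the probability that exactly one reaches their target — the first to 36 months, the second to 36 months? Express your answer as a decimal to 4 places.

p₁ = l(36)/l(24) = 985/4862 = 0.202592; p₂ = l(36)/l(0) = 985/13288 = 0.074127.
P(exactly one) = p₁(1−p₂) + (1−p₁)p₂ = 0.187574 + 0.059109 = 0.246684.

0.2467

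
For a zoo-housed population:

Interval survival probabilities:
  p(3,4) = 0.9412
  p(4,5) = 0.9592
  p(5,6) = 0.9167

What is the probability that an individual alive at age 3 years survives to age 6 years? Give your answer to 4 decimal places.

Survival from 3 to 6 is the product of surviving each interval: 0.9412 × 0.9592 × 0.9167.
= 0.827596.

0.8276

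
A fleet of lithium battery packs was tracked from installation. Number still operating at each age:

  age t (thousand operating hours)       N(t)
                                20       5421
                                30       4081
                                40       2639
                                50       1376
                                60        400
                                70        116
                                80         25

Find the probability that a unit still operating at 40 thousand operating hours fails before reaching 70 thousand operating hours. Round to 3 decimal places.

0.956

P(fail before 70 | operational at 40) = 1 − N(70)/N(40) = 1 − 116/2639 = (2523)/2639 = 0.956044.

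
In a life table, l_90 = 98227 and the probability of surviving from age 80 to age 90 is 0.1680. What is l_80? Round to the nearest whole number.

l_80 = l_90 / p = 98227 / 0.1680 = 584685.

584685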